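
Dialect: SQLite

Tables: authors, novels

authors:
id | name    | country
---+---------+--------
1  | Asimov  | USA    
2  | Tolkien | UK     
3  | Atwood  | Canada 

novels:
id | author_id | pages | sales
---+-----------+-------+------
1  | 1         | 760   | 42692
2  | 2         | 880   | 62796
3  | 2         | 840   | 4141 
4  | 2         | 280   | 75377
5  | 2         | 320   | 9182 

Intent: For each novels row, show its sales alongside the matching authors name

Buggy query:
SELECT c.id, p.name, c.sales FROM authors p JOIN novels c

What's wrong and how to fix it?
Bug: JOIN with no ON clause produces a cartesian product; every novels row pairs with every authors row

Fix: Specify the join condition linking the foreign key to the parent id

Corrected query:
SELECT c.id, p.name, c.sales FROM authors p JOIN novels c ON c.author_id = p.id

Result:
id | name    | sales
---+---------+------
1  | Asimov  | 42692
2  | Tolkien | 62796
3  | Tolkien | 4141 
4  | Tolkien | 75377
5  | Tolkien | 9182 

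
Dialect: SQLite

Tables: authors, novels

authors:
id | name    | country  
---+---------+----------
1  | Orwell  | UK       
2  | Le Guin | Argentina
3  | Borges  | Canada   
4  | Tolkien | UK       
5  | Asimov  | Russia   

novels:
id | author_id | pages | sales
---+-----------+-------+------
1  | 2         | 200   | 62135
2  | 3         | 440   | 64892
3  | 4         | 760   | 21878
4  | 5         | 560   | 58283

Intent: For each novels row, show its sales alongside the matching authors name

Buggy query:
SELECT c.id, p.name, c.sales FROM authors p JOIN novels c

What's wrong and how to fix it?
Bug: JOIN with no ON clause produces a cartesian product; every novels row pairs with every authors row

Fix: Specify the join condition linking the foreign key to the parent id

Corrected query:
SELECT c.id, p.name, c.sales FROM authors p JOIN novels c ON c.author_id = p.id

Result:
id | name    | sales
---+---------+------
1  | Le Guin | 62135
2  | Borges  | 64892
3  | Tolkien | 21878
4  | Asimov  | 58283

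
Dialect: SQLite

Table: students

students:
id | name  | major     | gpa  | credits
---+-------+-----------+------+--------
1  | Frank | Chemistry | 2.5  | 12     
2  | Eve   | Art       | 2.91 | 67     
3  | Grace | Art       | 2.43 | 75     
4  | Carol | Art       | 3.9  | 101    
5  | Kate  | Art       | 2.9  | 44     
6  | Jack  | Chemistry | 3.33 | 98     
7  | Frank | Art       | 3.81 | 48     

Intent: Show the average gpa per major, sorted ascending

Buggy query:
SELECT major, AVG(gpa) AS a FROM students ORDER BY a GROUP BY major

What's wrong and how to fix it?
Bug: GROUP BY must precede ORDER BY

Fix: Move ORDER BY to the end, after GROUP BY

Corrected query:
SELECT major, AVG(gpa) AS a FROM students GROUP BY major ORDER BY a

Result:
major     | a    
----------+------
Chemistry | 2.915
Art       | 3.19 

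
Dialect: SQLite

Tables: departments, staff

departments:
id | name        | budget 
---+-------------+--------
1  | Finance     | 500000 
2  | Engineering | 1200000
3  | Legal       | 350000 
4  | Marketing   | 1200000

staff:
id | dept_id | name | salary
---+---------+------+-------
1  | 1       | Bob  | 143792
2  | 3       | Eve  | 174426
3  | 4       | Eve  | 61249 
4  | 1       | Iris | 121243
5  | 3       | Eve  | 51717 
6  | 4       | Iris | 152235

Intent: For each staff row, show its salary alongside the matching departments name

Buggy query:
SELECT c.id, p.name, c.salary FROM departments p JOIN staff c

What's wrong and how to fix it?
Bug: Missing join condition: each staff row is matched to all departments rows instead of just its own

Fix: Specify the join condition linking the foreign key to the parent id

Corrected query:
SELECT c.id, p.name, c.salary FROM departments p JOIN staff c ON c.dept_id = p.id

Result:
id | name      | salary
---+-----------+-------
1  | Finance   | 143792
2  | Legal     | 174426
3  | Marketing | 61249 
4  | Finance   | 121243
5  | Legal     | 51717 
6  | Marketing | 152235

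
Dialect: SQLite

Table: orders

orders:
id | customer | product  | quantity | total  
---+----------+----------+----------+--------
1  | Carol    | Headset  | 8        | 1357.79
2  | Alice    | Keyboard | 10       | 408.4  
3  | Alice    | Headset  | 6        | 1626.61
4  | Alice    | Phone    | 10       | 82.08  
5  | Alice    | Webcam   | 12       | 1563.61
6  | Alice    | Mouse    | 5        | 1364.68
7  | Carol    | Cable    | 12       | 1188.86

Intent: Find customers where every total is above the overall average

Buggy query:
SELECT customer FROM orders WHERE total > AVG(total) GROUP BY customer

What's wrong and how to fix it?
Bug: AVG() is an aggregate; it can't sit directly in WHERE

Fix: Compute the overall average in a scalar subquery and compare each group's MIN against it in HAVING

Corrected query:
SELECT customer FROM orders GROUP BY customer HAVING MIN(total) > (SELECT AVG(total) FROM orders)

Result:
customer
--------
Carol   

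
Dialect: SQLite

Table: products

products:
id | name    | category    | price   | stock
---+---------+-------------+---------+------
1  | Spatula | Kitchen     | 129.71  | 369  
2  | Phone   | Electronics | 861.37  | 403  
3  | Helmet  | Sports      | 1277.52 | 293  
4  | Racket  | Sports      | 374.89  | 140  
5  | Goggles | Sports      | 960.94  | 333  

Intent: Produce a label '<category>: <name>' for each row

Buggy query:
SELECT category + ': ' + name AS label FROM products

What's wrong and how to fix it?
Bug: SQLite uses || for string concatenation; + coerces text to numbers (yielding 0)

Fix: Replace + with || to concatenate text

Corrected query:
SELECT category || ': ' || name AS label FROM products

Result:
label             
------------------
Kitchen: Spatula  
Electronics: Phone
Sports: Helmet    
Sports: Racket    
Sports: Goggles   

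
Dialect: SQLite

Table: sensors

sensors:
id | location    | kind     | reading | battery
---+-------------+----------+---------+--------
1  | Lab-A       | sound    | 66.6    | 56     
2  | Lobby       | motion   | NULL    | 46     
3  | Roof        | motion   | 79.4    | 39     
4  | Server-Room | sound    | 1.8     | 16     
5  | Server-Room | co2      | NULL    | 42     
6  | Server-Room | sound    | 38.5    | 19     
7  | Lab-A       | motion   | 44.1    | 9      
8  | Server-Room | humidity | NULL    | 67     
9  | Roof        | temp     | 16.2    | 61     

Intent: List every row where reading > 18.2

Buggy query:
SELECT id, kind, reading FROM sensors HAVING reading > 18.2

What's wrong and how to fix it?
Bug: HAVING filters the output of aggregation, but this query has no GROUP BY and no aggregate functions, so SQLite rejects it (HAVING clause on a non-aggregate query); the condition here is per row

Fix: Replace HAVING with WHERE since the condition applies to individual rows

Corrected query:
SELECT id, kind, reading FROM sensors WHERE reading > 18.2

Result:
id | kind   | reading
---+--------+--------
1  | sound  | 66.6   
3  | motion | 79.4   
6  | sound  | 38.5   
7  | motion | 44.1   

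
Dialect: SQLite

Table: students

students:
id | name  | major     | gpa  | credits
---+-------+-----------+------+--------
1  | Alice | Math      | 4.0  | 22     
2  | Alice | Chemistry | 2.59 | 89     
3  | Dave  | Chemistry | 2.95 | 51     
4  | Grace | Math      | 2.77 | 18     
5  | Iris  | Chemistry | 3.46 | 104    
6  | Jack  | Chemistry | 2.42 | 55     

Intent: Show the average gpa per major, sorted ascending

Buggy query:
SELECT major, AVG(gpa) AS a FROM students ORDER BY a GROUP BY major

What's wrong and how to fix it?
Bug: ORDER BY appears before GROUP BY; SQL clause order requires GROUP BY first

Fix: Reorder: SELECT … FROM … GROUP BY … ORDER BY …

Corrected query:
SELECT major, AVG(gpa) AS a FROM students GROUP BY major ORDER BY a

Result:
major     | a    
----------+------
Chemistry | 2.855
Math      | 3.385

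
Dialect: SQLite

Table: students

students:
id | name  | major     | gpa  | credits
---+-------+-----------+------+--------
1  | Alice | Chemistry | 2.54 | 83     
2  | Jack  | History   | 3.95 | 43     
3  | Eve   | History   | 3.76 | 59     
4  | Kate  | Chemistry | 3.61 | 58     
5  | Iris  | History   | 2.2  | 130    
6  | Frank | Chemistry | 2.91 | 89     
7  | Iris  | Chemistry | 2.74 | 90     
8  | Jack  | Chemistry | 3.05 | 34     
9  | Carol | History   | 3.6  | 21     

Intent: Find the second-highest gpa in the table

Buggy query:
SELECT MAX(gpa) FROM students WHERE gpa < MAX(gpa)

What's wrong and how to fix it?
Bug: MAX(gpa) on the right of the comparison is an aggregate-in-WHERE error

Fix: Compute the overall MAX in a subquery, then take MAX of rows below it

Corrected query:
SELECT MAX(gpa) FROM students WHERE gpa < (SELECT MAX(gpa) FROM students)

Result:
MAX(gpa)
--------
3.76    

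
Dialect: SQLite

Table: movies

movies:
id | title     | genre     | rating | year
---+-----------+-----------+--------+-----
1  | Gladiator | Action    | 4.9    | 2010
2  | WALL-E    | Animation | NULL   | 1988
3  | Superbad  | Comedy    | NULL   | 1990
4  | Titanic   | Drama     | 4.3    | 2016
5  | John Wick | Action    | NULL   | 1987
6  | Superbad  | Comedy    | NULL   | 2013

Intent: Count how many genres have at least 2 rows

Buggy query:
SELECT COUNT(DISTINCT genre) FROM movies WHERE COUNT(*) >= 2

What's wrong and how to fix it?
Bug: COUNT(*) cannot appear in WHERE; the per-group count doesn't exist yet

Fix: Use a subquery that GROUPs and filters with HAVING, then count its rows

Corrected query:
SELECT COUNT(*) FROM (SELECT genre FROM movies GROUP BY genre HAVING COUNT(*) >= 2)

Result:
COUNT(*)
--------
2       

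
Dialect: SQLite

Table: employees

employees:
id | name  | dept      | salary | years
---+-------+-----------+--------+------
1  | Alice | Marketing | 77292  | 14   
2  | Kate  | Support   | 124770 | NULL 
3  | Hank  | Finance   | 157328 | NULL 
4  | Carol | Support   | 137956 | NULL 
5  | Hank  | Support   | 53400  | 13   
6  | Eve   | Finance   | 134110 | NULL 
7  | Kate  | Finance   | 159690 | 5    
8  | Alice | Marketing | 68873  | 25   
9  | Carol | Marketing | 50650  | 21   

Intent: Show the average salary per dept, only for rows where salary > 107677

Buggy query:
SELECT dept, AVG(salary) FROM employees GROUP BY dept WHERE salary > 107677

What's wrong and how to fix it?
Bug: Row-level WHERE must come before GROUP BY in the clause order

Fix: Move the WHERE clause before GROUP BY

Corrected query:
SELECT dept, AVG(salary) FROM employees WHERE salary > 107677 GROUP BY dept

Result:
dept    | AVG(salary)
--------+------------
Finance | 150376     
Support | 131363     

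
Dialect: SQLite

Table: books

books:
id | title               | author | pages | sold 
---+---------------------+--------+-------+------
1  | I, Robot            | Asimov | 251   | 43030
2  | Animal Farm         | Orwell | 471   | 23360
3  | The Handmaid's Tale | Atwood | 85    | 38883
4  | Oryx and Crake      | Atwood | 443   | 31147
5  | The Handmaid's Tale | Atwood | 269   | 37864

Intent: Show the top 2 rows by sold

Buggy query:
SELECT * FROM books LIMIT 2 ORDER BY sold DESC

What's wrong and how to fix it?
Bug: LIMIT must come after ORDER BY

Fix: Swap the clauses: ORDER BY first, then LIMIT

Corrected query:
SELECT * FROM books ORDER BY sold DESC LIMIT 2

Result:
id | title               | author | pages | sold 
---+---------------------+--------+-------+------
1  | I, Robot            | Asimov | 251   | 43030
3  | The Handmaid's Tale | Atwood | 85    | 38883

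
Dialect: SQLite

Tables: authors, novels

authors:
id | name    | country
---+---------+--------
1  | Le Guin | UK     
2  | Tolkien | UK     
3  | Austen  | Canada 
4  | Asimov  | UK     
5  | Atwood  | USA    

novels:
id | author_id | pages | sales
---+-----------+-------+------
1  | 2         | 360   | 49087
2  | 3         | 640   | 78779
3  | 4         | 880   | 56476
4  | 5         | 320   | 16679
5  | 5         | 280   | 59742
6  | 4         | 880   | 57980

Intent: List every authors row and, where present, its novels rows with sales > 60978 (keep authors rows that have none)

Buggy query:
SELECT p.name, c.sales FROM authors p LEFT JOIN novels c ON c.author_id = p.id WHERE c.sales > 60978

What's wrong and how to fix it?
Bug: Filtering c.sales in WHERE discards the NULL rows produced by LEFT JOIN, turning it into an inner join

Fix: Move the right-table condition into the ON clause so unmatched parents are kept

Corrected query:
SELECT p.name, c.sales FROM authors p LEFT JOIN novels c ON c.author_id = p.id AND c.sales > 60978

Result:
name    | sales
--------+------
Le Guin | NULL 
Tolkien | NULL 
Austen  | 78779
Asimov  | NULL 
Atwood  | NULL 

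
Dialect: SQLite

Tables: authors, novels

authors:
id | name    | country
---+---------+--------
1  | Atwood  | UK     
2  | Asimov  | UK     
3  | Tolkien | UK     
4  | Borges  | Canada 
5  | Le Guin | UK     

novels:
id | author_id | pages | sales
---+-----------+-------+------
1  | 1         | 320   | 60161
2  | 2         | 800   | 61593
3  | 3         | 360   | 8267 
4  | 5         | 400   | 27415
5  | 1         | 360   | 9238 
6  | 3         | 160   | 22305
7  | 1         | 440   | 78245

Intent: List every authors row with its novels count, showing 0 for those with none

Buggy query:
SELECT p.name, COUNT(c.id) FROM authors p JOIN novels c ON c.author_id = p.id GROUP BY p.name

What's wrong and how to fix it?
Bug: INNER JOIN drops authors rows that have no matching novels rows

Fix: Use LEFT JOIN so parents without children still appear (COUNT(c.id) gives 0)

Corrected query:
SELECT p.name, COUNT(c.id) FROM authors p LEFT JOIN novels c ON c.author_id = p.id GROUP BY p.name

Result:
name    | COUNT(c.id)
--------+------------
Asimov  | 1          
Atwood  | 3          
Borges  | 0          
Le Guin | 1          
Tolkien | 2          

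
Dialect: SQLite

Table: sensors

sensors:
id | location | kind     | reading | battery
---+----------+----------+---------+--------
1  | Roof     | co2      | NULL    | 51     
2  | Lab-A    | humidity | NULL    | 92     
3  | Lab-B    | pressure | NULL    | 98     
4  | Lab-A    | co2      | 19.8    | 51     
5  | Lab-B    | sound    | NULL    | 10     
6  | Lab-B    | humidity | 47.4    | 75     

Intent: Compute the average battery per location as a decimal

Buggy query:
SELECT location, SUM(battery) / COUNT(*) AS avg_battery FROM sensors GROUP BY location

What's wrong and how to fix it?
Bug: Both operands are integers, so '/' performs integer division and truncates

Fix: Multiply by 1.0 (or CAST to REAL) to force floating-point division

Corrected query:
SELECT location, SUM(battery) * 1.0 / COUNT(*) AS avg_battery FROM sensors GROUP BY location

Result:
location | avg_battery
---------+------------
Lab-A    | 71.5       
Lab-B    | 61         
Roof     | 51         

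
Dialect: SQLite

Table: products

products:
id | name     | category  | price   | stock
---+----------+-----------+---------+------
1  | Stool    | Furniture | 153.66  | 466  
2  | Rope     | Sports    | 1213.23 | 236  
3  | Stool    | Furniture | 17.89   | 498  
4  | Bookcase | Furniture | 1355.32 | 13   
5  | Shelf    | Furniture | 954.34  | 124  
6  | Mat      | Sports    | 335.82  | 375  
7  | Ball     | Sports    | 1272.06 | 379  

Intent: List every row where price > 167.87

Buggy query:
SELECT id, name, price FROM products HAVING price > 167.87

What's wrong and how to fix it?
Bug: This is a non-aggregate query (no GROUP BY, no aggregates), so in SQLite the HAVING clause is invalid here; a row-level condition belongs in WHERE

Fix: Use WHERE for row-level filtering

Corrected query:
SELECT id, name, price FROM products WHERE price > 167.87

Result:
id | name     | price  
---+----------+--------
2  | Rope     | 1213.23
4  | Bookcase | 1355.32
5  | Shelf    | 954.34 
6  | Mat      | 335.82 
7  | Ball     | 1272.06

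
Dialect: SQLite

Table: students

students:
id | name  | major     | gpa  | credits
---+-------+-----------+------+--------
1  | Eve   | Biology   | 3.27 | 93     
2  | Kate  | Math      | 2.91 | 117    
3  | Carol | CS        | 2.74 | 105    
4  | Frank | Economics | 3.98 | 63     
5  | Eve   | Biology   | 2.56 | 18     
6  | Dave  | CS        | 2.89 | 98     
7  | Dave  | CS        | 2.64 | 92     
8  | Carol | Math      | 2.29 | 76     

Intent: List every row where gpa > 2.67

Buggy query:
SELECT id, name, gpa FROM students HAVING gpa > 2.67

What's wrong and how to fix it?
Bug: This is a non-aggregate query (no GROUP BY, no aggregates), so in SQLite the HAVING clause is invalid here; a row-level condition belongs in WHERE

Fix: Use WHERE for row-level filtering

Corrected query:
SELECT id, name, gpa FROM students WHERE gpa > 2.67

Result:
id | name  | gpa 
---+-------+-----
1  | Eve   | 3.27
2  | Kate  | 2.91
3  | Carol | 2.74
4  | Frank | 3.98
6  | Dave  | 2.89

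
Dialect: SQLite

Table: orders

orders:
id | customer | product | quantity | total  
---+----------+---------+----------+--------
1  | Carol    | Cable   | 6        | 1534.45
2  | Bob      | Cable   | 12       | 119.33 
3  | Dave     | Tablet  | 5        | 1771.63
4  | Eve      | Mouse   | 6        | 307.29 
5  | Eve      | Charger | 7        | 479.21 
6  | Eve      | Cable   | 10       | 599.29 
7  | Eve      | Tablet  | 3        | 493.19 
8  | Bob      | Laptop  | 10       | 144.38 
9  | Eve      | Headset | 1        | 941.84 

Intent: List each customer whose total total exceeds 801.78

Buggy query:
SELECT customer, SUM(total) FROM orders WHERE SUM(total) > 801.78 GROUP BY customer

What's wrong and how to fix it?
Bug: Aggregate functions cannot appear in a WHERE clause

Fix: Use HAVING (which filters groups after aggregation) instead of WHERE

Corrected query:
SELECT customer, SUM(total) FROM orders GROUP BY customer HAVING SUM(total) > 801.78

Result:
customer | SUM(total)
---------+-----------
Carol    | 1534.45   
Dave     | 1771.63   
Eve      | 2820.82   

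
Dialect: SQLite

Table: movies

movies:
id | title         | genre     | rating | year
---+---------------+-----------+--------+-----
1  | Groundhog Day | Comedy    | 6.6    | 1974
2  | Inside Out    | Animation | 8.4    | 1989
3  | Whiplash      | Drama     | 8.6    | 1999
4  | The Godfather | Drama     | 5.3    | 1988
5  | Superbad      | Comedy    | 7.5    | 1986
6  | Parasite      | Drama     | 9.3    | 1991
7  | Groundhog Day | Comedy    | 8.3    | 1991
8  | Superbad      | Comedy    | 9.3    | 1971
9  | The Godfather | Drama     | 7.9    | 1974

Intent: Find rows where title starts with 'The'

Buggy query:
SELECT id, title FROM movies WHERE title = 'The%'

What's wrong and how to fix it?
Bug: '=' compares the literal string including the % character; pattern matching needs LIKE

Fix: Use LIKE for wildcard pattern matching

Corrected query:
SELECT id, title FROM movies WHERE title LIKE 'The%'

Result:
id | title        
---+--------------
4  | The Godfather
9  | The Godfather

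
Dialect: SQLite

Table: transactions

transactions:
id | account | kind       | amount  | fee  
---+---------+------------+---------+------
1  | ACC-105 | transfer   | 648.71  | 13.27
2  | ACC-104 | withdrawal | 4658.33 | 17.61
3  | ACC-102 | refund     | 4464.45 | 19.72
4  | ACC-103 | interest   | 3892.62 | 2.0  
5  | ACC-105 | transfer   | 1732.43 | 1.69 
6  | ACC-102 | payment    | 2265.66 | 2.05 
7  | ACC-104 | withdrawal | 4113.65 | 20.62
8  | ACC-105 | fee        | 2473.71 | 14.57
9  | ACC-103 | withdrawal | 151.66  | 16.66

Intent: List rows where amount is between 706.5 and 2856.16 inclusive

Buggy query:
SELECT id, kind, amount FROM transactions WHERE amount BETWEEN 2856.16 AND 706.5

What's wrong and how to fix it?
Bug: The bounds are reversed; BETWEEN a AND b requires a <= b to match anything

Fix: Swap the bounds so the smaller value comes first

Corrected query:
SELECT id, kind, amount FROM transactions WHERE amount BETWEEN 706.5 AND 2856.16

Result:
id | kind     | amount 
---+----------+--------
5  | transfer | 1732.43
6  | payment  | 2265.66
8  | fee      | 2473.71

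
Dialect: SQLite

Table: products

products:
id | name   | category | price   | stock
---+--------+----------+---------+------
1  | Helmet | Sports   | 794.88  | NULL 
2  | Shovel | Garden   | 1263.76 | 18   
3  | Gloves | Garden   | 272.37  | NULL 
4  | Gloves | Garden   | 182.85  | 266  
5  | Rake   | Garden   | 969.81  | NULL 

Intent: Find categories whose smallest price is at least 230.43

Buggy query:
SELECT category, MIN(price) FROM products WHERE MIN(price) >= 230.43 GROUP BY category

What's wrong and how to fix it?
Bug: Aggregates like MIN are computed per group after WHERE runs

Fix: Use HAVING for the per-group MIN condition

Corrected query:
SELECT category, MIN(price) FROM products GROUP BY category HAVING MIN(price) >= 230.43

Result:
category | MIN(price)
---------+-----------
Sports   | 794.88    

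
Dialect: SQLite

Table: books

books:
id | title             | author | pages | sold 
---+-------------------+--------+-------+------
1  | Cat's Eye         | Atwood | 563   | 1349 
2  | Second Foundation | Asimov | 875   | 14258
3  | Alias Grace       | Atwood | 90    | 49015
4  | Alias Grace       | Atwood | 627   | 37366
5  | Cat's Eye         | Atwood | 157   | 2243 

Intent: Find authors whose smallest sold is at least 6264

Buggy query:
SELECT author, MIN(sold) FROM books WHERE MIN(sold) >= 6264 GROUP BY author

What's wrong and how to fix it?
Bug: MIN() in WHERE is a misuse of aggregate

Fix: Replace WHERE with HAVING after the GROUP BY

Corrected query:
SELECT author, MIN(sold) FROM books GROUP BY author HAVING MIN(sold) >= 6264

Result:
author | MIN(sold)
-------+----------
Asimov | 14258    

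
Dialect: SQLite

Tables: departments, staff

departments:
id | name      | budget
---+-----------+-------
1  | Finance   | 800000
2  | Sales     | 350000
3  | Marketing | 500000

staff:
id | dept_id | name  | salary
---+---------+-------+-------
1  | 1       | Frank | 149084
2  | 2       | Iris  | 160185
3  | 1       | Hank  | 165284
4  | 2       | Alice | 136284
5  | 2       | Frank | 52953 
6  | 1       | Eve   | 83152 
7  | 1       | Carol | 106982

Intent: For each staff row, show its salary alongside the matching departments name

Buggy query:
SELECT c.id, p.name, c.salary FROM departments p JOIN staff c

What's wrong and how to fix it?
Bug: JOIN with no ON clause produces a cartesian product; every staff row pairs with every departments row

Fix: Specify the join condition linking the foreign key to the parent id

Corrected query:
SELECT c.id, p.name, c.salary FROM departments p JOIN staff c ON c.dept_id = p.id

Result:
id | name    | salary
---+---------+-------
1  | Finance | 149084
2  | Sales   | 160185
3  | Finance | 165284
4  | Sales   | 136284
5  | Sales   | 52953 
6  | Finance | 83152 
7  | Finance | 106982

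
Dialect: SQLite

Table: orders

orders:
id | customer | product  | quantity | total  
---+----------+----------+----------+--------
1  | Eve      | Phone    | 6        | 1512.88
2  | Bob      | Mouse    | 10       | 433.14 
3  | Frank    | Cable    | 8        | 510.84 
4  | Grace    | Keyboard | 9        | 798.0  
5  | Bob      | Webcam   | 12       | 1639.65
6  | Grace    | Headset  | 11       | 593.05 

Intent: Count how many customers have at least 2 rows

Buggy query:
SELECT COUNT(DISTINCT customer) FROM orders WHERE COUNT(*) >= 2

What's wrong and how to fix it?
Bug: COUNT(*) cannot appear in WHERE; the per-group count doesn't exist yet

Fix: Group first with HAVING COUNT(*) >= 2, then COUNT the resulting groups

Corrected query:
SELECT COUNT(*) FROM (SELECT customer FROM orders GROUP BY customer HAVING COUNT(*) >= 2)

Result:
COUNT(*)
--------
2       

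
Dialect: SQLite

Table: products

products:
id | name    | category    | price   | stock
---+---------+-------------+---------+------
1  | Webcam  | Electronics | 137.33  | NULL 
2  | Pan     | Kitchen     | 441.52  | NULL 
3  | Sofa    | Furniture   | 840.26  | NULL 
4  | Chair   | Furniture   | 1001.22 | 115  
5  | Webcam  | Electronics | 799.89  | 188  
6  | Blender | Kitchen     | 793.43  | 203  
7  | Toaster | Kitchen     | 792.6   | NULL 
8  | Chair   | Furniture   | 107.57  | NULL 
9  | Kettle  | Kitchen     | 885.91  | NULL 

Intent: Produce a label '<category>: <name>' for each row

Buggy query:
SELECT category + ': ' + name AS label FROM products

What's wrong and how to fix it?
Bug: SQLite uses || for string concatenation; + coerces text to numbers (yielding 0)

Fix: Use the || operator for string concatenation

Corrected query:
SELECT category || ': ' || name AS label FROM products

Result:
label              
-------------------
Electronics: Webcam
Kitchen: Pan       
Furniture: Sofa    
Furniture: Chair   
Electronics: Webcam
Kitchen: Blender   
Kitchen: Toaster   
Furniture: Chair   
Kitchen: Kettle    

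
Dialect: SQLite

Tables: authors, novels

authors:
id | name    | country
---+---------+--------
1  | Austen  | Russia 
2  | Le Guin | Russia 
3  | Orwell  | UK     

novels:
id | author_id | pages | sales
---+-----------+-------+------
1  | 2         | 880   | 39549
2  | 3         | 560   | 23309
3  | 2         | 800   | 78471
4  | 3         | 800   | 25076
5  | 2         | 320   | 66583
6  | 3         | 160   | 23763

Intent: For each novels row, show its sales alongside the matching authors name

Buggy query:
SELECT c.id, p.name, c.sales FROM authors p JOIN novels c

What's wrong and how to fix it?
Bug: JOIN with no ON clause produces a cartesian product; every novels row pairs with every authors row

Fix: Specify the join condition linking the foreign key to the parent id

Corrected query:
SELECT c.id, p.name, c.sales FROM authors p JOIN novels c ON c.author_id = p.id

Result:
id | name    | sales
---+---------+------
1  | Le Guin | 39549
2  | Orwell  | 23309
3  | Le Guin | 78471
4  | Orwell  | 25076
5  | Le Guin | 66583
6  | Orwell  | 23763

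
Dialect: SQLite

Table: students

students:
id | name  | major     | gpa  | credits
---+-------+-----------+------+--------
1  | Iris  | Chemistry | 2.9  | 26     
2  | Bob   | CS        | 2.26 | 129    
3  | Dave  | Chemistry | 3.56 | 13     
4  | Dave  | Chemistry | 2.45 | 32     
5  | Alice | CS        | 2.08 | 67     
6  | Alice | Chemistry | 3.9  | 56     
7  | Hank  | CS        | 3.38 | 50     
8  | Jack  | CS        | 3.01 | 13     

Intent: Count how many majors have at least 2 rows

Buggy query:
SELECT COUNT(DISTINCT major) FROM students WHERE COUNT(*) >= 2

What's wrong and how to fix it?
Bug: COUNT(*) cannot appear in WHERE; the per-group count doesn't exist yet

Fix: Use a subquery that GROUPs and filters with HAVING, then count its rows

Corrected query:
SELECT COUNT(*) FROM (SELECT major FROM students GROUP BY major HAVING COUNT(*) >= 2)

Result:
COUNT(*)
--------
2       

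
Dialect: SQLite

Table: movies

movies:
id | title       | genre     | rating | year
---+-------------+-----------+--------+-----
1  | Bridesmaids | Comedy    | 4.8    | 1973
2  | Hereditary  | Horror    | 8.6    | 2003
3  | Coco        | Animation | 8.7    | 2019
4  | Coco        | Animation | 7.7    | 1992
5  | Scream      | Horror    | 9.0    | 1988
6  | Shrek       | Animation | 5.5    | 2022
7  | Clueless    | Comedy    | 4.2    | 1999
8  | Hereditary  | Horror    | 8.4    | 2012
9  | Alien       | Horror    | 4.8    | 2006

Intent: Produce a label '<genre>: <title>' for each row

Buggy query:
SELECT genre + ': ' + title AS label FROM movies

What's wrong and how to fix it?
Bug: SQLite uses || for string concatenation; + coerces text to numbers (yielding 0)

Fix: Use the || operator for string concatenation

Corrected query:
SELECT genre || ': ' || title AS label FROM movies

Result:
label              
-------------------
Comedy: Bridesmaids
Horror: Hereditary 
Animation: Coco    
Animation: Coco    
Horror: Scream     
Animation: Shrek   
Comedy: Clueless   
Horror: Hereditary 
Horror: Alien      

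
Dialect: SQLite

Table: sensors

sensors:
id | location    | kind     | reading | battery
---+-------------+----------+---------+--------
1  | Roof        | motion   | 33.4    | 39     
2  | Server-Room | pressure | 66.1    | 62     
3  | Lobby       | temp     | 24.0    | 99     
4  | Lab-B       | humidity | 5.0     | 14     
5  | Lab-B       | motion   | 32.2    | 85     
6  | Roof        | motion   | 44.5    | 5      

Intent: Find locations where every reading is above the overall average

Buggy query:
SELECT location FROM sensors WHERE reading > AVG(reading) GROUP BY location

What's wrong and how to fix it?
Bug: WHERE evaluates per row before aggregation, so AVG() is unavailable

Fix: Compute the overall average in a scalar subquery and compare each group's MIN against it in HAVING

Corrected query:
SELECT location FROM sensors GROUP BY location HAVING MIN(reading) > (SELECT AVG(reading) FROM sensors)

Result:
location   
-----------
Server-Room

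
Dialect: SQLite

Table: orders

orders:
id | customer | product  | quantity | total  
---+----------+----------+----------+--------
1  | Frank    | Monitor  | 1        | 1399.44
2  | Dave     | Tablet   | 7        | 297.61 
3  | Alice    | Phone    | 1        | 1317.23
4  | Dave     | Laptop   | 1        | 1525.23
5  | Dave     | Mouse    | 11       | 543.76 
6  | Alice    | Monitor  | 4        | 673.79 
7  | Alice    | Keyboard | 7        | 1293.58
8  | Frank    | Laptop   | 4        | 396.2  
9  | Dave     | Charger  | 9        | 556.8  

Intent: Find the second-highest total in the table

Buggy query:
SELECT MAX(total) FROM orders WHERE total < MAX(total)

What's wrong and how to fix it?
Bug: The inner MAX is an aggregate inside WHERE, which is not allowed

Fix: Compute the overall MAX in a subquery, then take MAX of rows below it

Corrected query:
SELECT MAX(total) FROM orders WHERE total < (SELECT MAX(total) FROM orders)

Result:
MAX(total)
----------
1399.44   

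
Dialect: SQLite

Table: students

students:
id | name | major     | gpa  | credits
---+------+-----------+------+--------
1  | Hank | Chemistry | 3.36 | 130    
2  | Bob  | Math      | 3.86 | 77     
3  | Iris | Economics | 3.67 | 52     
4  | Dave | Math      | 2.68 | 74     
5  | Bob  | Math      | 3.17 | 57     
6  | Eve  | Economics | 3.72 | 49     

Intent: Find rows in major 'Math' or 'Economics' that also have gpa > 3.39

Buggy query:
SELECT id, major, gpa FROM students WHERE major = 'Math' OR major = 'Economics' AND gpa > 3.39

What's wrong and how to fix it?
Bug: AND binds tighter than OR, so this parses as major = 'Math' OR (major = 'Economics' AND gpa > 3.39)

Fix: Add parentheses around the OR so the AND applies to both alternatives

Corrected query:
SELECT id, major, gpa FROM students WHERE (major = 'Math' OR major = 'Economics') AND gpa > 3.39

Result:
id | major     | gpa 
---+-----------+-----
2  | Math      | 3.86
3  | Economics | 3.67
6  | Economics | 3.72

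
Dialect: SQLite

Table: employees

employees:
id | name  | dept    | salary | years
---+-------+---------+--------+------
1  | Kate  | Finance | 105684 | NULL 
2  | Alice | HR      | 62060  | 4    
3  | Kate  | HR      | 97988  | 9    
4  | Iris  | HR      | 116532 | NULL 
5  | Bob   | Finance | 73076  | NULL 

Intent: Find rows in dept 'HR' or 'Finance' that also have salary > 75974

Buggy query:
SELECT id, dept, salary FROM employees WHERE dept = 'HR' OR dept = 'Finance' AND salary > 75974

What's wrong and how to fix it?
Bug: AND binds tighter than OR, so this parses as dept = 'HR' OR (dept = 'Finance' AND salary > 75974)

Fix: Group the OR with parentheses (or use IN), then AND the threshold

Corrected query:
SELECT id, dept, salary FROM employees WHERE (dept = 'HR' OR dept = 'Finance') AND salary > 75974

Result:
id | dept    | salary
---+---------+-------
1  | Finance | 105684
3  | HR      | 97988 
4  | HR      | 116532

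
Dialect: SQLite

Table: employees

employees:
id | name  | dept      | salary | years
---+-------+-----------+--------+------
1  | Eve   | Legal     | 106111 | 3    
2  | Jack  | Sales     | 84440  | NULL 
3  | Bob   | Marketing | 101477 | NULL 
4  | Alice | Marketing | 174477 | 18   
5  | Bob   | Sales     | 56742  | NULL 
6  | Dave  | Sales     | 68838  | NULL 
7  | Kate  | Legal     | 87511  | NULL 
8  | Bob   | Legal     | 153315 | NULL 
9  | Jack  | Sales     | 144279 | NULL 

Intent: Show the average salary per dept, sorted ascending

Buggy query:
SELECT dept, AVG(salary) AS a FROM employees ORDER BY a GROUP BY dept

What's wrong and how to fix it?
Bug: ORDER BY appears before GROUP BY; SQL clause order requires GROUP BY first

Fix: Move ORDER BY to the end, after GROUP BY

Corrected query:
SELECT dept, AVG(salary) AS a FROM employees GROUP BY dept ORDER BY a

Result:
dept      | a            
----------+--------------
Sales     | 88574.75     
Legal     | 115645.666667
Marketing | 137977       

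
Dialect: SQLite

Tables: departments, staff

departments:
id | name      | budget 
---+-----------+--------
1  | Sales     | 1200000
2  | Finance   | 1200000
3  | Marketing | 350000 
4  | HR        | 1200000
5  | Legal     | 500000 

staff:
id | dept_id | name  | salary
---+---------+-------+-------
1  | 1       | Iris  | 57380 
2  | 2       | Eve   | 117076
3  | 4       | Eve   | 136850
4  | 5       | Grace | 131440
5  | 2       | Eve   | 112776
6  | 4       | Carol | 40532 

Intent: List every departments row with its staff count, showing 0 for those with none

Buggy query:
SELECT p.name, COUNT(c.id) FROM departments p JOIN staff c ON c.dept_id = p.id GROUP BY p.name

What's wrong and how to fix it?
Bug: INNER JOIN drops departments rows that have no matching staff rows

Fix: Use LEFT JOIN so parents without children still appear (COUNT(c.id) gives 0)

Corrected query:
SELECT p.name, COUNT(c.id) FROM departments p LEFT JOIN staff c ON c.dept_id = p.id GROUP BY p.name

Result:
name      | COUNT(c.id)
----------+------------
Finance   | 2          
HR        | 2          
Legal     | 1          
Marketing | 0          
Sales     | 1          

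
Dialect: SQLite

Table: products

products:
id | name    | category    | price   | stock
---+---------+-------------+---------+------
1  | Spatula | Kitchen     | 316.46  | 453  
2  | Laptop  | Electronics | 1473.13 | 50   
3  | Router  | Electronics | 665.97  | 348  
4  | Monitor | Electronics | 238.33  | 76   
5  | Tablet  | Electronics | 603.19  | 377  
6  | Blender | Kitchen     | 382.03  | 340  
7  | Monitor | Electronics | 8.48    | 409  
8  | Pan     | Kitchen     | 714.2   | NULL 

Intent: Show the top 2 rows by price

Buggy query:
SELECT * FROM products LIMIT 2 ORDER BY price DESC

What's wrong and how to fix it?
Bug: LIMIT must come after ORDER BY

Fix: Swap the clauses: ORDER BY first, then LIMIT

Corrected query:
SELECT * FROM products ORDER BY price DESC LIMIT 2

Result:
id | name   | category    | price   | stock
---+--------+-------------+---------+------
2  | Laptop | Electronics | 1473.13 | 50   
8  | Pan    | Kitchen     | 714.2   | NULL 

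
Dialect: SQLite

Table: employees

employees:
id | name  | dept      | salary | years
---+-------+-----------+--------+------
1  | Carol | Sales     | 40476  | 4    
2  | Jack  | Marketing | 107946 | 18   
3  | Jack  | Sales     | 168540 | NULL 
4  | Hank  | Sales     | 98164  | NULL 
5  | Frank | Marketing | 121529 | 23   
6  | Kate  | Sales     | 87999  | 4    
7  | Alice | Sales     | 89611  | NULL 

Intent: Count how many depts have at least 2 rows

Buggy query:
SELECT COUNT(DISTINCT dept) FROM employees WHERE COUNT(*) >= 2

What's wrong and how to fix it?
Bug: COUNT(*) cannot appear in WHERE; the per-group count doesn't exist yet

Fix: Use a subquery that GROUPs and filters with HAVING, then count its rows

Corrected query:
SELECT COUNT(*) FROM (SELECT dept FROM employees GROUP BY dept HAVING COUNT(*) >= 2)

Result:
COUNT(*)
--------
2       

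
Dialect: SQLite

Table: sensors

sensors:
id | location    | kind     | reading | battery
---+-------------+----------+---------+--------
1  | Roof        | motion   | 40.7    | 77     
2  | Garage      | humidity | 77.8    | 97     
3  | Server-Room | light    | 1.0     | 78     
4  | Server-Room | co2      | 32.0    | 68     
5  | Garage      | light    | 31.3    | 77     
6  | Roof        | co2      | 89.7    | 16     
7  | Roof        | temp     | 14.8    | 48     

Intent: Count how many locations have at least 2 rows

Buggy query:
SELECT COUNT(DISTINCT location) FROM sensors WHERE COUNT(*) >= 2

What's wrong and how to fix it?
Bug: COUNT(*) cannot appear in WHERE; the per-group count doesn't exist yet

Fix: Use a subquery that GROUPs and filters with HAVING, then count its rows

Corrected query:
SELECT COUNT(*) FROM (SELECT location FROM sensors GROUP BY location HAVING COUNT(*) >= 2)

Result:
COUNT(*)
--------
3       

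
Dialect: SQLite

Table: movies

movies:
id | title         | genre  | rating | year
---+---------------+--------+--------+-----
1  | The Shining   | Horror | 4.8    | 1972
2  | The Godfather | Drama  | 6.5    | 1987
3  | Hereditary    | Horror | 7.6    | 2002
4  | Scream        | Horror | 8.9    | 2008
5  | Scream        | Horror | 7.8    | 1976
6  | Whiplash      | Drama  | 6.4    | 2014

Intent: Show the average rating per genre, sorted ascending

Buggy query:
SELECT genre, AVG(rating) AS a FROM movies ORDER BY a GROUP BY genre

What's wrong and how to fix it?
Bug: ORDER BY appears before GROUP BY; SQL clause order requires GROUP BY first

Fix: Move ORDER BY to the end, after GROUP BY

Corrected query:
SELECT genre, AVG(rating) AS a FROM movies GROUP BY genre ORDER BY a

Result:
genre  | a    
-------+------
Drama  | 6.45 
Horror | 7.275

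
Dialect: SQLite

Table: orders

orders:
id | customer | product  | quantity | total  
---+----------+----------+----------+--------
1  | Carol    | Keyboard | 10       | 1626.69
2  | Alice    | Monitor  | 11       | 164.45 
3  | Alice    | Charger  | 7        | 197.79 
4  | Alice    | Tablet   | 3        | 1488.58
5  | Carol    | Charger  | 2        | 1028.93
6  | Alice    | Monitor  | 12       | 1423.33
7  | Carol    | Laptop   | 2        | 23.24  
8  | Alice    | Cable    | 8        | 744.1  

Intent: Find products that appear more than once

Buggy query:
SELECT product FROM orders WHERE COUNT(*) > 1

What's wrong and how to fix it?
Bug: COUNT(*) is an aggregate and cannot be used in WHERE

Fix: Group first, then use HAVING for the count condition

Corrected query:
SELECT product FROM orders GROUP BY product HAVING COUNT(*) > 1

Result:
product
-------
Charger
Monitor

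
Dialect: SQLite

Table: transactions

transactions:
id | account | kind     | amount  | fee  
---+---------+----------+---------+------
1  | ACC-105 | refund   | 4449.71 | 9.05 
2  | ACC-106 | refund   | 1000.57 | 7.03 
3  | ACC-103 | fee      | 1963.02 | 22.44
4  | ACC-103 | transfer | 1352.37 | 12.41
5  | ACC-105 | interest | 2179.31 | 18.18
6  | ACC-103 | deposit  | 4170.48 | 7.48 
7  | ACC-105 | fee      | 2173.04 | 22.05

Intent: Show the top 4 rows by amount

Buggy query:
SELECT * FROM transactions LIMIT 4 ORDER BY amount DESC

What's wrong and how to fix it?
Bug: LIMIT must come after ORDER BY

Fix: Swap the clauses: ORDER BY first, then LIMIT

Corrected query:
SELECT * FROM transactions ORDER BY amount DESC LIMIT 4

Result:
id | account | kind     | amount  | fee  
---+---------+----------+---------+------
1  | ACC-105 | refund   | 4449.71 | 9.05 
6  | ACC-103 | deposit  | 4170.48 | 7.48 
5  | ACC-105 | interest | 2179.31 | 18.18
7  | ACC-105 | fee      | 2173.04 | 22.05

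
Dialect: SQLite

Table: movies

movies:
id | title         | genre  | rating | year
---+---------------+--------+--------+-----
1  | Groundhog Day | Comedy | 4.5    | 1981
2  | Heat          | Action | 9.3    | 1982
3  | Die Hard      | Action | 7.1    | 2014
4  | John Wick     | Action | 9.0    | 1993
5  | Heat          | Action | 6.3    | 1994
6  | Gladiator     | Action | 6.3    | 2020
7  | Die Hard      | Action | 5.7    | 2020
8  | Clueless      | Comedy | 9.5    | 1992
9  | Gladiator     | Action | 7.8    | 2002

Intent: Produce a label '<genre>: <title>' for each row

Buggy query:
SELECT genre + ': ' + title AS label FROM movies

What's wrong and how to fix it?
Bug: '+' is numeric addition; on text columns SQLite converts them to 0 instead of concatenating

Fix: Use the || operator for string concatenation

Corrected query:
SELECT genre || ': ' || title AS label FROM movies

Result:
label                
---------------------
Comedy: Groundhog Day
Action: Heat         
Action: Die Hard     
Action: John Wick    
Action: Heat         
Action: Gladiator    
Action: Die Hard     
Comedy: Clueless     
Action: Gladiator    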